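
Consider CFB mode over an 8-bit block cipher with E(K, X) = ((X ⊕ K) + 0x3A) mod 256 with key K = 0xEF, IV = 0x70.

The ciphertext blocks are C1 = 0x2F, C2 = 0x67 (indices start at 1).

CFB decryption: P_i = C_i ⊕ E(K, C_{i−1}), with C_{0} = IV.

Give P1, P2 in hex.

P1: E(K, 0x70) = 0xD9; 0x2F ⊕ 0xD9 = 0xF6.
P2: E(K, 0x2F) = 0xFA; 0x67 ⊕ 0xFA = 0x9D.

P1 = 0xF6, P2 = 0x9D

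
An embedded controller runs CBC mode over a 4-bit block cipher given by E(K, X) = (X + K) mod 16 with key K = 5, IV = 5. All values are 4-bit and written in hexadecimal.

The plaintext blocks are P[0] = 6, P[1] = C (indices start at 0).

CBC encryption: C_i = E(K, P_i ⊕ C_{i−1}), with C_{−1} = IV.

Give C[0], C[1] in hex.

C[0]: P[0] ⊕ 5 = 3; E(K, 3) = 8.
C[1]: P[1] ⊕ 8 = 4; E(K, 4) = 9.

C[0] = 8, C[1] = 9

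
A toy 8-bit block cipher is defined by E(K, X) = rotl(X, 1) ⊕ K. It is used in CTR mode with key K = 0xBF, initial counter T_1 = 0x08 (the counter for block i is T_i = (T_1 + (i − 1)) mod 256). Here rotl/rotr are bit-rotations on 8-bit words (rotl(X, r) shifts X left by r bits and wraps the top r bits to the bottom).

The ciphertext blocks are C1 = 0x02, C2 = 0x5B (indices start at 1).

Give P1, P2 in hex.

P1 = 0xAD, P2 = 0xF6

CTR decryption: S_i = E(K, T_i) where T_i is the counter for block i; P_i = C_i ⊕ S_i.
P1: T = 0x08, S = E(K, T) = 0xAF; 0x02 ⊕ 0xAF = 0xAD.
P2: T = 0x09, S = E(K, T) = 0xAD; 0x5B ⊕ 0xAD = 0xF6.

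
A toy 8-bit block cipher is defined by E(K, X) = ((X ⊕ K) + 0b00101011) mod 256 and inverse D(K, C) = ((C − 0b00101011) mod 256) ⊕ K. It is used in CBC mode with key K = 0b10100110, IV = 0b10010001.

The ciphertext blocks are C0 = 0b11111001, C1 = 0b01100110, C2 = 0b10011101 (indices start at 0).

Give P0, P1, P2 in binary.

CBC decryption: P_i = D(K, C_i) ⊕ C_{i−1}, with C_{−1} = IV.
P0: D(K, 0b11111001) = 0b01101000; 0b01101000 ⊕ 0b10010001 = 0b11111001.
P1: D(K, 0b01100110) = 0b10011101; 0b10011101 ⊕ 0b11111001 = 0b01100100.
P2: D(K, 0b10011101) = 0b11010100; 0b11010100 ⊕ 0b01100110 = 0b10110010.

P0 = 0b11111001, P1 = 0b01100100, P2 = 0b10110010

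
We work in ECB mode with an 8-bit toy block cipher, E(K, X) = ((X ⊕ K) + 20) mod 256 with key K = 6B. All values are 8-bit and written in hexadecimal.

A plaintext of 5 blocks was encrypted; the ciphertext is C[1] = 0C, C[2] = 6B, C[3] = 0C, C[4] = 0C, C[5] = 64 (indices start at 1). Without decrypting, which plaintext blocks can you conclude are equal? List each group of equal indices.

ECB encrypts each block independently with the same key, so equal ciphertext blocks imply equal plaintext blocks.
C[1] = C[3] = C[4] = 0C, so P[1] = P[3] = P[4].

P[1] = P[3] = P[4]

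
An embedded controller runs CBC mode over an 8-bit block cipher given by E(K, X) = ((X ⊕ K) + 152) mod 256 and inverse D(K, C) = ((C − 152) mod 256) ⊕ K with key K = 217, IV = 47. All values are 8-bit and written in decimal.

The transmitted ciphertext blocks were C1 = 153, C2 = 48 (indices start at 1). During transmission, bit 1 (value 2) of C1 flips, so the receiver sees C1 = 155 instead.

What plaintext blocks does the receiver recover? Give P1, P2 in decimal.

CBC decryption: P_i = D(K, C_i) ⊕ C_{i−1}, with C_{0} = IV.
Only C1 changed, to 155. In CBC, a change in C_i garbles P_i and flips the same bit in P_{i+1}. Decrypting the received ciphertext:
P1: D(K, 155) = 218; 218 ⊕ 47 = 245.
P2: D(K, 48) = 65; 65 ⊕ 155 = 218.
Blocks that differ from the original plaintext: P1, P2.

P1 = 245, P2 = 218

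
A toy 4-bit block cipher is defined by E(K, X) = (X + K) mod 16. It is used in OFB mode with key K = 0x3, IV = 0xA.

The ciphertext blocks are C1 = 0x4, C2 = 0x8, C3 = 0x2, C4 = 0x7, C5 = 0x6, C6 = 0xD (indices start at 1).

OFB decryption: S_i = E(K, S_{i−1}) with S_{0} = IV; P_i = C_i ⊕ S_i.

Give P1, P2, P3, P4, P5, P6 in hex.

P1: S = E(K, 0xA) = 0xD; 0x4 ⊕ 0xD = 0x9.
P2: S = E(K, 0xD) = 0x0; 0x8 ⊕ 0x0 = 0x8.
P3: S = E(K, 0x0) = 0x3; 0x2 ⊕ 0x3 = 0x1.
P4: S = E(K, 0x3) = 0x6; 0x7 ⊕ 0x6 = 0x1.
P5: S = E(K, 0x6) = 0x9; 0x6 ⊕ 0x9 = 0xF.
P6: S = E(K, 0x9) = 0xC; 0xD ⊕ 0xC = 0x1.

P1 = 0x9, P2 = 0x8, P3 = 0x1, P4 = 0x1, P5 = 0xF, P6 = 0x1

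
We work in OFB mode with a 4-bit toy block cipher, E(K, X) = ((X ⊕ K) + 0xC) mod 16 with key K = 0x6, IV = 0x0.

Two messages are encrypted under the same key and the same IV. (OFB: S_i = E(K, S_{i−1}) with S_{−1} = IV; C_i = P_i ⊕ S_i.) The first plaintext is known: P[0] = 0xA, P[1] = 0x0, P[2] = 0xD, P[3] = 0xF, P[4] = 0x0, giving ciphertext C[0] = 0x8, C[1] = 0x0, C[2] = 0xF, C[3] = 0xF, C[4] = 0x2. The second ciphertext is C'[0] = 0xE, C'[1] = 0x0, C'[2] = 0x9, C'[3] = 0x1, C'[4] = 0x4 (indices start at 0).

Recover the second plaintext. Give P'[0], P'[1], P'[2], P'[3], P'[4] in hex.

P'[0] = 0xC, P'[1] = 0x0, P'[2] = 0xB, P'[3] = 0x1, P'[4] = 0x6

In OFB with a reused IV, both messages share the same keystream S_i, so C_i ⊕ C'_i = P_i ⊕ P'_i and thus P'_i = P_i ⊕ C_i ⊕ C'_i.
P'[0]: 0xA ⊕ 0x8 ⊕ 0xE = 0xC.
P'[1]: 0x0 ⊕ 0x0 ⊕ 0x0 = 0x0.
P'[2]: 0xD ⊕ 0xF ⊕ 0x9 = 0xB.
P'[3]: 0xF ⊕ 0xF ⊕ 0x1 = 0x1.
P'[4]: 0x0 ⊕ 0x2 ⊕ 0x4 = 0x6.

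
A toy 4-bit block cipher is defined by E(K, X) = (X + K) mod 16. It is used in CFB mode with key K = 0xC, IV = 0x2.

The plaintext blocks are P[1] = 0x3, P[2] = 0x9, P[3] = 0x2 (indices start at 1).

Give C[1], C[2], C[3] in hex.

CFB encryption: C_i = P_i ⊕ E(K, C_{i−1}), with C_{0} = IV.
C[1]: E(K, 0x2) = 0xE; 0x3 ⊕ 0xE = 0xD.
C[2]: E(K, 0xD) = 0x9; 0x9 ⊕ 0x9 = 0x0.
C[3]: E(K, 0x0) = 0xC; 0x2 ⊕ 0xC = 0xE.

C[1] = 0xD, C[2] = 0x0, C[3] = 0xE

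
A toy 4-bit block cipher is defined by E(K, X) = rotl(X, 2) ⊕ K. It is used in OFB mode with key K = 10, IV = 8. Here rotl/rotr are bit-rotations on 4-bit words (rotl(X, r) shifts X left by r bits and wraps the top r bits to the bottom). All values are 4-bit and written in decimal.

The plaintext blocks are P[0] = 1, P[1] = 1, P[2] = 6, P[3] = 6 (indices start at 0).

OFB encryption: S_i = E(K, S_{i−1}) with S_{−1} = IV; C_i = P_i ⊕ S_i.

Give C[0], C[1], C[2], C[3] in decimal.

C[0] = 9, C[1] = 9, C[2] = 14, C[3] = 14

C[0]: S = E(K, 8) = 8; 1 ⊕ 8 = 9.
C[1]: S = E(K, 8) = 8; 1 ⊕ 8 = 9.
C[2]: S = E(K, 8) = 8; 6 ⊕ 8 = 14.
C[3]: S = E(K, 8) = 8; 6 ⊕ 8 = 14.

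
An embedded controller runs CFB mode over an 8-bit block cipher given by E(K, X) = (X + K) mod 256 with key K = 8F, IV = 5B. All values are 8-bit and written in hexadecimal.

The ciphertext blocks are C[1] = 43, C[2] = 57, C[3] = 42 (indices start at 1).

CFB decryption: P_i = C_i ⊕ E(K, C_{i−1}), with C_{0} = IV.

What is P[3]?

P[3] = A4

P[3]: E(K, 57) = E6; 42 ⊕ E6 = A4.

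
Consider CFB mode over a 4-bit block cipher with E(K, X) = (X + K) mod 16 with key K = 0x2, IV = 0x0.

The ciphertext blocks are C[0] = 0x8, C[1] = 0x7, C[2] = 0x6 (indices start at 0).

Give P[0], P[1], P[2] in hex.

P[0] = 0xA, P[1] = 0xD, P[2] = 0xF

CFB decryption: P_i = C_i ⊕ E(K, C_{i−1}), with C_{−1} = IV.
P[0]: E(K, 0x0) = 0x2; 0x8 ⊕ 0x2 = 0xA.
P[1]: E(K, 0x8) = 0xA; 0x7 ⊕ 0xA = 0xD.
P[2]: E(K, 0x7) = 0x9; 0x6 ⊕ 0x9 = 0xF.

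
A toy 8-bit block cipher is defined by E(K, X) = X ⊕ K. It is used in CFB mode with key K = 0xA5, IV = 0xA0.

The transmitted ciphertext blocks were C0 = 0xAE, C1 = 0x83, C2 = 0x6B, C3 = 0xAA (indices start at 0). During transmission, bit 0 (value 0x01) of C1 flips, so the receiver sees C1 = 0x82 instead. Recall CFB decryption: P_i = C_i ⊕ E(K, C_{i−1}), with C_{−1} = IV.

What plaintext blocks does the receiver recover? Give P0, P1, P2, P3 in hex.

P0 = 0xAB, P1 = 0x89, P2 = 0x4C, P3 = 0x64

Only C1 changed, to 0x82. In CFB, a change in C_i flips the same bit in P_i and garbles P_{i+1}. Decrypting the received ciphertext:
P0: E(K, 0xA0) = 0x05; 0xAE ⊕ 0x05 = 0xAB.
P1: E(K, 0xAE) = 0x0B; 0x82 ⊕ 0x0B = 0x89.
P2: E(K, 0x82) = 0x27; 0x6B ⊕ 0x27 = 0x4C.
P3: E(K, 0x6B) = 0xCE; 0xAA ⊕ 0xCE = 0x64.
Blocks that differ from the original plaintext: P1, P2.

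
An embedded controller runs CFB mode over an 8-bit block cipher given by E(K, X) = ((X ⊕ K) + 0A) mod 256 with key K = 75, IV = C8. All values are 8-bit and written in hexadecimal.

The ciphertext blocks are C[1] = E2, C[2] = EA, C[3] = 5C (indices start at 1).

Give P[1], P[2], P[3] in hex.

CFB decryption: P_i = C_i ⊕ E(K, C_{i−1}), with C_{0} = IV.
P[1]: E(K, C8) = C7; E2 ⊕ C7 = 25.
P[2]: E(K, E2) = A1; EA ⊕ A1 = 4B.
P[3]: E(K, EA) = A9; 5C ⊕ A9 = F5.

P[1] = 25, P[2] = 4B, P[3] = F5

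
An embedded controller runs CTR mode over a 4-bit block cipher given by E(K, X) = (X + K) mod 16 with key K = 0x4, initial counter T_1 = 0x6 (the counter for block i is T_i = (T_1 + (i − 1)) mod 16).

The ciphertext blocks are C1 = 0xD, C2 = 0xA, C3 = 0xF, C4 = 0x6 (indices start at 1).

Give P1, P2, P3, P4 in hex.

CTR decryption: S_i = E(K, T_i) where T_i is the counter for block i; P_i = C_i ⊕ S_i.
P1: T = 0x6, S = E(K, T) = 0xA; 0xD ⊕ 0xA = 0x7.
P2: T = 0x7, S = E(K, T) = 0xB; 0xA ⊕ 0xB = 0x1.
P3: T = 0x8, S = E(K, T) = 0xC; 0xF ⊕ 0xC = 0x3.
P4: T = 0x9, S = E(K, T) = 0xD; 0x6 ⊕ 0xD = 0xB.

P1 = 0x7, P2 = 0x1, P3 = 0x3, P4 = 0xB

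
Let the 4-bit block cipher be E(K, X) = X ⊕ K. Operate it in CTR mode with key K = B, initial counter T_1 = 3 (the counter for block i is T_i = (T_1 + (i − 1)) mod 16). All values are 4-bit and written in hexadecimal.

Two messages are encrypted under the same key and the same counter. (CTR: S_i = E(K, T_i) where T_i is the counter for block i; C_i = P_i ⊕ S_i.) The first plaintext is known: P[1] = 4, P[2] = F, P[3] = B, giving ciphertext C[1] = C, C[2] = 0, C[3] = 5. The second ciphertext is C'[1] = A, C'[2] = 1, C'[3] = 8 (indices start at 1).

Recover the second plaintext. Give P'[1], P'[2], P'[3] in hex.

P'[1] = 2, P'[2] = E, P'[3] = 6

In CTR with a reused counter, both messages share the same keystream S_i, so C_i ⊕ C'_i = P_i ⊕ P'_i and thus P'_i = P_i ⊕ C_i ⊕ C'_i.
P'[1]: 4 ⊕ C ⊕ A = 2.
P'[2]: F ⊕ 0 ⊕ 1 = E.
P'[3]: B ⊕ 5 ⊕ 8 = 6.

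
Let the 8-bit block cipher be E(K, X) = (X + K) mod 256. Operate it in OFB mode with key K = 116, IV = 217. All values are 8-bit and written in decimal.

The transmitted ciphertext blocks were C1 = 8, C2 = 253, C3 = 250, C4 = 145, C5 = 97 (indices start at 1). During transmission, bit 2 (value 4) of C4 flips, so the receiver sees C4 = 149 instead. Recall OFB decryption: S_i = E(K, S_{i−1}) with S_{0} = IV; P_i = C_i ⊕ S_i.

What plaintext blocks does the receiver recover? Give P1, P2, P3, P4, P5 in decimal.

Only C4 changed, to 149. In OFB, a change in C_i flips the same bit in P_i only; the keystream is unaffected. Decrypting the received ciphertext:
P1: S = E(K, 217) = 77; 8 ⊕ 77 = 69.
P2: S = E(K, 77) = 193; 253 ⊕ 193 = 60.
P3: S = E(K, 193) = 53; 250 ⊕ 53 = 207.
P4: S = E(K, 53) = 169; 149 ⊕ 169 = 60.
P5: S = E(K, 169) = 29; 97 ⊕ 29 = 124.
Blocks that differ from the original plaintext: P4.

P1 = 69, P2 = 60, P3 = 207, P4 = 60, P5 = 124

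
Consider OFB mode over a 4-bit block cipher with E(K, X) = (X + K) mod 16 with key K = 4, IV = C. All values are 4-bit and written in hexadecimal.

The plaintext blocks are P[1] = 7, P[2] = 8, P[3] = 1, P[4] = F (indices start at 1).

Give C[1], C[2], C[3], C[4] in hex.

C[1] = 7, C[2] = C, C[3] = 9, C[4] = 3

OFB encryption: S_i = E(K, S_{i−1}) with S_{0} = IV; C_i = P_i ⊕ S_i.
C[1]: S = E(K, C) = 0; 7 ⊕ 0 = 7.
C[2]: S = E(K, 0) = 4; 8 ⊕ 4 = C.
C[3]: S = E(K, 4) = 8; 1 ⊕ 8 = 9.
C[4]: S = E(K, 8) = C; F ⊕ C = 3.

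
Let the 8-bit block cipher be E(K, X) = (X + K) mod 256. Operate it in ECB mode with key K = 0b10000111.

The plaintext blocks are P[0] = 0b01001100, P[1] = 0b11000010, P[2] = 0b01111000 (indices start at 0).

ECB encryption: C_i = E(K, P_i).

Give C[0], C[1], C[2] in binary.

C[0] = 0b11010011, C[1] = 0b01001001, C[2] = 0b11111111

C[0]: E(K, 0b01001100) = 0b11010011.
C[1]: E(K, 0b11000010) = 0b01001001.
C[2]: E(K, 0b01111000) = 0b11111111.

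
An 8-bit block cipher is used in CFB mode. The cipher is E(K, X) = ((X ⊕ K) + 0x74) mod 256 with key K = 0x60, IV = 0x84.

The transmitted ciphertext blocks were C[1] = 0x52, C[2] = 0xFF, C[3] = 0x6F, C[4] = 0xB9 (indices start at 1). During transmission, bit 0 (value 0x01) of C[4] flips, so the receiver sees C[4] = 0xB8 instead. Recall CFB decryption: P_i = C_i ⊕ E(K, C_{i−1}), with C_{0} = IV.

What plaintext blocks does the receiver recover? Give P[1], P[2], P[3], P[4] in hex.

P[1] = 0x0A, P[2] = 0x59, P[3] = 0x7C, P[4] = 0x3B

Only C[4] changed, to 0xB8. In CFB, a change in C_i flips the same bit in P_i and garbles P_{i+1}. Decrypting the received ciphertext:
P[1]: E(K, 0x84) = 0x58; 0x52 ⊕ 0x58 = 0x0A.
P[2]: E(K, 0x52) = 0xA6; 0xFF ⊕ 0xA6 = 0x59.
P[3]: E(K, 0xFF) = 0x13; 0x6F ⊕ 0x13 = 0x7C.
P[4]: E(K, 0x6F) = 0x83; 0xB8 ⊕ 0x83 = 0x3B.
Blocks that differ from the original plaintext: P[4].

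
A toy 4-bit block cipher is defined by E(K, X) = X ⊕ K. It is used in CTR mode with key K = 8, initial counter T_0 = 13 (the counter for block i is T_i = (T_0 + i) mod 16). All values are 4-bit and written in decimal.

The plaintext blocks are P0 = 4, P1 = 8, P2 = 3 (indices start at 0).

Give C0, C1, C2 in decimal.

C0 = 1, C1 = 14, C2 = 4

CTR encryption: S_i = E(K, T_i) where T_i is the counter for block i; C_i = P_i ⊕ S_i.
C0: T = 13, S = E(K, T) = 5; 4 ⊕ 5 = 1.
C1: T = 14, S = E(K, T) = 6; 8 ⊕ 6 = 14.
C2: T = 15, S = E(K, T) = 7; 3 ⊕ 7 = 4.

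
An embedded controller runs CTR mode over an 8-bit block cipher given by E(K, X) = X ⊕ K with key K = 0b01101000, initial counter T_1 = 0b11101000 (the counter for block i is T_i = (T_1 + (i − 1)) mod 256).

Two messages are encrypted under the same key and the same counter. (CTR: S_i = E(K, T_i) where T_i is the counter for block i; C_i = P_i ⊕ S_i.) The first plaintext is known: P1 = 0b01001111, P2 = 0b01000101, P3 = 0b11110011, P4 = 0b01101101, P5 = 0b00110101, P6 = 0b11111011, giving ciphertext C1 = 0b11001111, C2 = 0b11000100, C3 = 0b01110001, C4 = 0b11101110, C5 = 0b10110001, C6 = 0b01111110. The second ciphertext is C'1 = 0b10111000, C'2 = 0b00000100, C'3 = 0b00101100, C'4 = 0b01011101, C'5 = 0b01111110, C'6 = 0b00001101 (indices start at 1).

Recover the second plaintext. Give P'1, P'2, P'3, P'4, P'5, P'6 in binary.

P'1 = 0b00111000, P'2 = 0b10000101, P'3 = 0b10101110, P'4 = 0b11011110, P'5 = 0b11111010, P'6 = 0b10001000

In CTR with a reused counter, both messages share the same keystream S_i, so C_i ⊕ C'_i = P_i ⊕ P'_i and thus P'_i = P_i ⊕ C_i ⊕ C'_i.
P'1: 0b01001111 ⊕ 0b11001111 ⊕ 0b10111000 = 0b00111000.
P'2: 0b01000101 ⊕ 0b11000100 ⊕ 0b00000100 = 0b10000101.
P'3: 0b11110011 ⊕ 0b01110001 ⊕ 0b00101100 = 0b10101110.
P'4: 0b01101101 ⊕ 0b11101110 ⊕ 0b01011101 = 0b11011110.
P'5: 0b00110101 ⊕ 0b10110001 ⊕ 0b01111110 = 0b11111010.
P'6: 0b11111011 ⊕ 0b01111110 ⊕ 0b00001101 = 0b10001000.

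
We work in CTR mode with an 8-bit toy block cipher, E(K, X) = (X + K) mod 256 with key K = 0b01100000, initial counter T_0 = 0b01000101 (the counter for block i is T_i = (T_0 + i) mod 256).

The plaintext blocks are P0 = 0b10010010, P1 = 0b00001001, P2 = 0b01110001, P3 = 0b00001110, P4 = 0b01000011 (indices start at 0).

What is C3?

C3 = 0b10100110

CTR encryption: S_i = E(K, T_i) where T_i is the counter for block i; C_i = P_i ⊕ S_i.
C0: T = 0b01000101, S = E(K, T) = 0b10100101; 0b10010010 ⊕ 0b10100101 = 0b00110111.
C1: T = 0b01000110, S = E(K, T) = 0b10100110; 0b00001001 ⊕ 0b10100110 = 0b10101111.
C2: T = 0b01000111, S = E(K, T) = 0b10100111; 0b01110001 ⊕ 0b10100111 = 0b11010110.
C3: T = 0b01001000, S = E(K, T) = 0b10101000; 0b00001110 ⊕ 0b10101000 = 0b10100110.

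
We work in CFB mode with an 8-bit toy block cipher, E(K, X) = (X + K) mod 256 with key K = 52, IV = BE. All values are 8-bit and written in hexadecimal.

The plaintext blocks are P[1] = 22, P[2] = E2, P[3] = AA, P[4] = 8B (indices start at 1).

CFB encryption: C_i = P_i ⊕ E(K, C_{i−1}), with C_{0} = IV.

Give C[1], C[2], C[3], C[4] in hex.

C[1]: E(K, BE) = 10; 22 ⊕ 10 = 32.
C[2]: E(K, 32) = 84; E2 ⊕ 84 = 66.
C[3]: E(K, 66) = B8; AA ⊕ B8 = 12.
C[4]: E(K, 12) = 64; 8B ⊕ 64 = EF.

C[1] = 32, C[2] = 66, C[3] = 12, C[4] = EF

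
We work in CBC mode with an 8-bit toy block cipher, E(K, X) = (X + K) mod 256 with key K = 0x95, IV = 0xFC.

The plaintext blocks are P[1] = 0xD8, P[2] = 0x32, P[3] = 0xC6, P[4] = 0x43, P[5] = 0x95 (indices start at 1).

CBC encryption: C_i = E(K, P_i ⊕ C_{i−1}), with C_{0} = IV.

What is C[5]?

C[5] = 0xED

C[1]: P[1] ⊕ 0xFC = 0x24; E(K, 0x24) = 0xB9.
C[2]: P[2] ⊕ 0xB9 = 0x8B; E(K, 0x8B) = 0x20.
C[3]: P[3] ⊕ 0x20 = 0xE6; E(K, 0xE6) = 0x7B.
C[4]: P[4] ⊕ 0x7B = 0x38; E(K, 0x38) = 0xCD.
C[5]: P[5] ⊕ 0xCD = 0x58; E(K, 0x58) = 0xED.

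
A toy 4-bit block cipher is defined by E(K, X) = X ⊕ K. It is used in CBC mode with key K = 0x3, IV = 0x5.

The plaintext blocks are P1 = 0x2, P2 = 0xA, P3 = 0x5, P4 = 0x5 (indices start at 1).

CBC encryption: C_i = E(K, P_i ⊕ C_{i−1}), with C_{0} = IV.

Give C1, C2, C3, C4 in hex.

C1: P1 ⊕ 0x5 = 0x7; E(K, 0x7) = 0x4.
C2: P2 ⊕ 0x4 = 0xE; E(K, 0xE) = 0xD.
C3: P3 ⊕ 0xD = 0x8; E(K, 0x8) = 0xB.
C4: P4 ⊕ 0xB = 0xE; E(K, 0xE) = 0xD.

C1 = 0x4, C2 = 0xD, C3 = 0xB, C4 = 0xD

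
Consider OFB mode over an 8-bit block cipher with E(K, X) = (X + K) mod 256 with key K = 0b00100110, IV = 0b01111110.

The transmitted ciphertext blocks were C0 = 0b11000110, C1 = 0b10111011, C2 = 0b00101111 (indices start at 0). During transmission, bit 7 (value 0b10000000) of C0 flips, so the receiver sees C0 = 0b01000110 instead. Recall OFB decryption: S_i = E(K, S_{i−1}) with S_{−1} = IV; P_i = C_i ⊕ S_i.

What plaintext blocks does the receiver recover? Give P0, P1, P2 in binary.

P0 = 0b11100010, P1 = 0b01110001, P2 = 0b11011111

Only C0 changed, to 0b01000110. In OFB, a change in C_i flips the same bit in P_i only; the keystream is unaffected. Decrypting the received ciphertext:
P0: S = E(K, 0b01111110) = 0b10100100; 0b01000110 ⊕ 0b10100100 = 0b11100010.
P1: S = E(K, 0b10100100) = 0b11001010; 0b10111011 ⊕ 0b11001010 = 0b01110001.
P2: S = E(K, 0b11001010) = 0b11110000; 0b00101111 ⊕ 0b11110000 = 0b11011111.
Blocks that differ from the original plaintext: P0.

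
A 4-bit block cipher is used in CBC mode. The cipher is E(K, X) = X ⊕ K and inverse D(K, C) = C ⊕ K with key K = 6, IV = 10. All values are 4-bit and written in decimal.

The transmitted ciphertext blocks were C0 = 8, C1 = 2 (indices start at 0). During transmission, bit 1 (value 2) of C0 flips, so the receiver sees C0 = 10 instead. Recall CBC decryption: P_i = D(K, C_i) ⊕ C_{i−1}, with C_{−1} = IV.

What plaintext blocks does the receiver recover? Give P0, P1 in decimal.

P0 = 6, P1 = 14

Only C0 changed, to 10. In CBC, a change in C_i garbles P_i and flips the same bit in P_{i+1}. Decrypting the received ciphertext:
P0: D(K, 10) = 12; 12 ⊕ 10 = 6.
P1: D(K, 2) = 4; 4 ⊕ 10 = 14.
Blocks that differ from the original plaintext: P0, P1.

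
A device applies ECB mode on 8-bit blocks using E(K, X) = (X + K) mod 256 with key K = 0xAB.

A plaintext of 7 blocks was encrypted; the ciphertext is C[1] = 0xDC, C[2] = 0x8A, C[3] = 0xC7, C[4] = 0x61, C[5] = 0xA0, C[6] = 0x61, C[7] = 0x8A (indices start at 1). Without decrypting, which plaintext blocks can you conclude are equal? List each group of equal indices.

ECB encrypts each block independently with the same key, so equal ciphertext blocks imply equal plaintext blocks.
C[2] = C[7] = 0x8A, so P[2] = P[7].
C[4] = C[6] = 0x61, so P[4] = P[6].

P[2] = P[7]; P[4] = P[6]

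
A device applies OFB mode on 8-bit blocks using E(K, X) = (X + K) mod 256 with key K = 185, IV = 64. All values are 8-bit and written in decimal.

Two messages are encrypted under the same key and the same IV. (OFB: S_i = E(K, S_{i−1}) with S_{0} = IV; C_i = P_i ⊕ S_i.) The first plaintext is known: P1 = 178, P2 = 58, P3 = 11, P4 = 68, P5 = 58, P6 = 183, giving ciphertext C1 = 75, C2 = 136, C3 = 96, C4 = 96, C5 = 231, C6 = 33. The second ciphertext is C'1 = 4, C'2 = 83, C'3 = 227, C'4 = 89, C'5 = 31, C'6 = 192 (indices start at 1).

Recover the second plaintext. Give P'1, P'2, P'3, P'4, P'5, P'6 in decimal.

In OFB with a reused IV, both messages share the same keystream S_i, so C_i ⊕ C'_i = P_i ⊕ P'_i and thus P'_i = P_i ⊕ C_i ⊕ C'_i.
P'1: 178 ⊕ 75 ⊕ 4 = 253.
P'2: 58 ⊕ 136 ⊕ 83 = 225.
P'3: 11 ⊕ 96 ⊕ 227 = 136.
P'4: 68 ⊕ 96 ⊕ 89 = 125.
P'5: 58 ⊕ 231 ⊕ 31 = 194.
P'6: 183 ⊕ 33 ⊕ 192 = 86.

P'1 = 253, P'2 = 225, P'3 = 136, P'4 = 125, P'5 = 194, P'6 = 86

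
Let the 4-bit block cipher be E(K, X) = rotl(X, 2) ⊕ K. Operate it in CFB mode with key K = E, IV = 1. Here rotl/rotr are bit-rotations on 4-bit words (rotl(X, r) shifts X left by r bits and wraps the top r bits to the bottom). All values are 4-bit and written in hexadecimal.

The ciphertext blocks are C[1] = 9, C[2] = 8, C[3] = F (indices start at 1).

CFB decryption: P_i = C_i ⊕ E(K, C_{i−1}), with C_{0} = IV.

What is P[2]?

P[2] = 0

P[2]: E(K, 9) = 8; 8 ⊕ 8 = 0.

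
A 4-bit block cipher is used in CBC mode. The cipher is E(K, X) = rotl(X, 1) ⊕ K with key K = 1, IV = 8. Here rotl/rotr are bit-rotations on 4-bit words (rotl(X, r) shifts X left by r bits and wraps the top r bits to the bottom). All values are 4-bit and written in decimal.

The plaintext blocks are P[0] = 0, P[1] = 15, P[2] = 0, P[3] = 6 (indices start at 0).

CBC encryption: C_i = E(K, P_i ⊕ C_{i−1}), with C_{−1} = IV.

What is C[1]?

C[1] = 14

C[0]: P[0] ⊕ 8 = 8; E(K, 8) = 0.
C[1]: P[1] ⊕ 0 = 15; E(K, 15) = 14.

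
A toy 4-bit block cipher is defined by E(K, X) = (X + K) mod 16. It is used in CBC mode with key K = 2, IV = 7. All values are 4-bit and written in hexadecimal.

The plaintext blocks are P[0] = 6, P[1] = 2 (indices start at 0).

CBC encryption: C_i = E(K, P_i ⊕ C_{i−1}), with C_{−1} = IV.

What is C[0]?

C[0]: P[0] ⊕ 7 = 1; E(K, 1) = 3.

C[0] = 3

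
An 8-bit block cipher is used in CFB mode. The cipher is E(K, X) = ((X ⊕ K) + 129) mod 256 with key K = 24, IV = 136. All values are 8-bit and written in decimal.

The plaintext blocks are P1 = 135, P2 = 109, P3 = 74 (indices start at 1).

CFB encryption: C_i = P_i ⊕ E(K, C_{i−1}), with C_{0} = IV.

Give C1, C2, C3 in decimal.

C1 = 150, C2 = 98, C3 = 177

C1: E(K, 136) = 17; 135 ⊕ 17 = 150.
C2: E(K, 150) = 15; 109 ⊕ 15 = 98.
C3: E(K, 98) = 251; 74 ⊕ 251 = 177.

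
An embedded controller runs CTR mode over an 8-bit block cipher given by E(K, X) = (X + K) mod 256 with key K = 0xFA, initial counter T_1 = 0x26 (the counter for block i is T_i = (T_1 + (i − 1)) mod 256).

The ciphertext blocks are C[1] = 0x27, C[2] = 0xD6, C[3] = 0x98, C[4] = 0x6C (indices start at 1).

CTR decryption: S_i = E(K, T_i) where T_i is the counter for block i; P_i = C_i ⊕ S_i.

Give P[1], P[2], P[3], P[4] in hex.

P[1] = 0x07, P[2] = 0xF7, P[3] = 0xBA, P[4] = 0x4F

P[1]: T = 0x26, S = E(K, T) = 0x20; 0x27 ⊕ 0x20 = 0x07.
P[2]: T = 0x27, S = E(K, T) = 0x21; 0xD6 ⊕ 0x21 = 0xF7.
P[3]: T = 0x28, S = E(K, T) = 0x22; 0x98 ⊕ 0x22 = 0xBA.
P[4]: T = 0x29, S = E(K, T) = 0x23; 0x6C ⊕ 0x23 = 0x4F.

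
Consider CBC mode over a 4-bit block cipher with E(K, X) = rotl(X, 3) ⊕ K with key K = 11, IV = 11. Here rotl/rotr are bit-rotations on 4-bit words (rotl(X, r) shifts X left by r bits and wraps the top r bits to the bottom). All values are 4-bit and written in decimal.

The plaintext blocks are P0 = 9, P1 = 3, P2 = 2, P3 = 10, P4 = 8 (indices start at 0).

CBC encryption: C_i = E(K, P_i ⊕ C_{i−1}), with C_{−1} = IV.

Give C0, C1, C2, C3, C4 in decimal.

C0 = 10, C1 = 7, C2 = 1, C3 = 6, C4 = 12

C0: P0 ⊕ 11 = 2; E(K, 2) = 10.
C1: P1 ⊕ 10 = 9; E(K, 9) = 7.
C2: P2 ⊕ 7 = 5; E(K, 5) = 1.
C3: P3 ⊕ 1 = 11; E(K, 11) = 6.
C4: P4 ⊕ 6 = 14; E(K, 14) = 12.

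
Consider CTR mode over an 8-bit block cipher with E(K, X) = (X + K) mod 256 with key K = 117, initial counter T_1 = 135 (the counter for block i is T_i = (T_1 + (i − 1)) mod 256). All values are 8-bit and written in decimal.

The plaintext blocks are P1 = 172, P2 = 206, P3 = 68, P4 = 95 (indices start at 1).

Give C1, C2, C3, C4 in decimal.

C1 = 80, C2 = 51, C3 = 186, C4 = 160

CTR encryption: S_i = E(K, T_i) where T_i is the counter for block i; C_i = P_i ⊕ S_i.
C1: T = 135, S = E(K, T) = 252; 172 ⊕ 252 = 80.
C2: T = 136, S = E(K, T) = 253; 206 ⊕ 253 = 51.
C3: T = 137, S = E(K, T) = 254; 68 ⊕ 254 = 186.
C4: T = 138, S = E(K, T) = 255; 95 ⊕ 255 = 160.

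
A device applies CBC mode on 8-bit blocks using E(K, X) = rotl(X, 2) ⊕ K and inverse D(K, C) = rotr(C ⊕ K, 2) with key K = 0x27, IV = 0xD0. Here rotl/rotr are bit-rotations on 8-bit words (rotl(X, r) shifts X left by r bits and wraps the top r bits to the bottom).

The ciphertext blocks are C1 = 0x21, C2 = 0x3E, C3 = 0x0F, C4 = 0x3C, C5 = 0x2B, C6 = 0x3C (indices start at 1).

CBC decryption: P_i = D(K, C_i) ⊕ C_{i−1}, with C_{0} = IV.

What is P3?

P3: D(K, 0x0F) = 0x0A; 0x0A ⊕ 0x3E = 0x34.

P3 = 0x34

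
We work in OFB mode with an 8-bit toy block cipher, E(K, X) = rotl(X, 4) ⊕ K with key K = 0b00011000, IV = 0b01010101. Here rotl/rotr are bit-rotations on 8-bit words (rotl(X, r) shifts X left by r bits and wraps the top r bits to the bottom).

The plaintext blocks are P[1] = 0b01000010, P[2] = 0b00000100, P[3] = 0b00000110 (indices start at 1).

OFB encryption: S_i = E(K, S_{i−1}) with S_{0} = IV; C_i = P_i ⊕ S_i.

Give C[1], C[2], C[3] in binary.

C[1] = 0b00001111, C[2] = 0b11001000, C[3] = 0b11010010

C[1]: S = E(K, 0b01010101) = 0b01001101; 0b01000010 ⊕ 0b01001101 = 0b00001111.
C[2]: S = E(K, 0b01001101) = 0b11001100; 0b00000100 ⊕ 0b11001100 = 0b11001000.
C[3]: S = E(K, 0b11001100) = 0b11010100; 0b00000110 ⊕ 0b11010100 = 0b11010010.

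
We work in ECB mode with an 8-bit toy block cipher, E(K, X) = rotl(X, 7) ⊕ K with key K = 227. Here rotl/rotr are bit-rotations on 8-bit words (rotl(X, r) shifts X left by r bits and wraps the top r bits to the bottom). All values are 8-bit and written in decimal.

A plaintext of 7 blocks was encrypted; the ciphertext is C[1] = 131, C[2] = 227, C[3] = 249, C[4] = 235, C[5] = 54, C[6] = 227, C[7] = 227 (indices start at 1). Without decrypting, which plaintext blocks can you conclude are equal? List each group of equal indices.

ECB encrypts each block independently with the same key, so equal ciphertext blocks imply equal plaintext blocks.
C[2] = C[6] = C[7] = 227, so P[2] = P[6] = P[7].

P[2] = P[6] = P[7]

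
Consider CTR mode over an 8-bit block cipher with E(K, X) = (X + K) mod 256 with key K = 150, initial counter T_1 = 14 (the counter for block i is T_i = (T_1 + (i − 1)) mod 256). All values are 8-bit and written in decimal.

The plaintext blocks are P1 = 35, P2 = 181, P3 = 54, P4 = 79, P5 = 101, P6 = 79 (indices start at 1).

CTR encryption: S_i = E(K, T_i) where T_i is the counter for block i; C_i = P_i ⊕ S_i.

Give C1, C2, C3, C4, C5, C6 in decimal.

C1: T = 14, S = E(K, T) = 164; 35 ⊕ 164 = 135.
C2: T = 15, S = E(K, T) = 165; 181 ⊕ 165 = 16.
C3: T = 16, S = E(K, T) = 166; 54 ⊕ 166 = 144.
C4: T = 17, S = E(K, T) = 167; 79 ⊕ 167 = 232.
C5: T = 18, S = E(K, T) = 168; 101 ⊕ 168 = 205.
C6: T = 19, S = E(K, T) = 169; 79 ⊕ 169 = 230.

C1 = 135, C2 = 16, C3 = 144, C4 = 232, C5 = 205, C6 = 230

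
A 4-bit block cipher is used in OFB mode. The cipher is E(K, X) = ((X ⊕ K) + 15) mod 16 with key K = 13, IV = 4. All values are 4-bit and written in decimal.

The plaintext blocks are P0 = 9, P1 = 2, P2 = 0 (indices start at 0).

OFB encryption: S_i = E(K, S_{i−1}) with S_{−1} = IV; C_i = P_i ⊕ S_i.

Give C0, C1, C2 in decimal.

C0 = 1, C1 = 6, C2 = 8

C0: S = E(K, 4) = 8; 9 ⊕ 8 = 1.
C1: S = E(K, 8) = 4; 2 ⊕ 4 = 6.
C2: S = E(K, 4) = 8; 0 ⊕ 8 = 8.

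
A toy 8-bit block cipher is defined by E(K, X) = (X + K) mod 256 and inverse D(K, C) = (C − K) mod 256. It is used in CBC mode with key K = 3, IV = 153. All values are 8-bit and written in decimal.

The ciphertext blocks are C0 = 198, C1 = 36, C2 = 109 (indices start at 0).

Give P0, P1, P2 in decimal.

CBC decryption: P_i = D(K, C_i) ⊕ C_{i−1}, with C_{−1} = IV.
P0: D(K, 198) = 195; 195 ⊕ 153 = 90.
P1: D(K, 36) = 33; 33 ⊕ 198 = 231.
P2: D(K, 109) = 106; 106 ⊕ 36 = 78.

P0 = 90, P1 = 231, P2 = 78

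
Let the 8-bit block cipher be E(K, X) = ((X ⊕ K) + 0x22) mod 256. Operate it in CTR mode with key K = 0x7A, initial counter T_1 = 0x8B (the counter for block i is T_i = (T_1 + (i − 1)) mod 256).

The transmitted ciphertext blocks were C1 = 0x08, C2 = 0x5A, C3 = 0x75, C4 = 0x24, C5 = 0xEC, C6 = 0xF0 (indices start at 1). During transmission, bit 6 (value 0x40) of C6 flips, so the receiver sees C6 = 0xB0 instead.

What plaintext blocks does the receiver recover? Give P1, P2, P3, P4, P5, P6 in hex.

CTR decryption: S_i = E(K, T_i) where T_i is the counter for block i; P_i = C_i ⊕ S_i.
Only C6 changed, to 0xB0. In CTR, a change in C_i flips the same bit in P_i only; the keystream is unaffected. Decrypting the received ciphertext:
P1: T = 0x8B, S = E(K, T) = 0x13; 0x08 ⊕ 0x13 = 0x1B.
P2: T = 0x8C, S = E(K, T) = 0x18; 0x5A ⊕ 0x18 = 0x42.
P3: T = 0x8D, S = E(K, T) = 0x19; 0x75 ⊕ 0x19 = 0x6C.
P4: T = 0x8E, S = E(K, T) = 0x16; 0x24 ⊕ 0x16 = 0x32.
P5: T = 0x8F, S = E(K, T) = 0x17; 0xEC ⊕ 0x17 = 0xFB.
P6: T = 0x90, S = E(K, T) = 0x0C; 0xB0 ⊕ 0x0C = 0xBC.
Blocks that differ from the original plaintext: P6.

P1 = 0x1B, P2 = 0x42, P3 = 0x6C, P4 = 0x32, P5 = 0xFB, P6 = 0xBC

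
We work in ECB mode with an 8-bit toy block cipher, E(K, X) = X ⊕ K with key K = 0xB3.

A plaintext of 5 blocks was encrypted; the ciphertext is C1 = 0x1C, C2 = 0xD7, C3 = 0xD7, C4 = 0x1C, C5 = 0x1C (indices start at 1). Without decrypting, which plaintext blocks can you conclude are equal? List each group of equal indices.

P1 = P4 = P5; P2 = P3

ECB encrypts each block independently with the same key, so equal ciphertext blocks imply equal plaintext blocks.
C1 = C4 = C5 = 0x1C, so P1 = P4 = P5.
C2 = C3 = 0xD7, so P2 = P3.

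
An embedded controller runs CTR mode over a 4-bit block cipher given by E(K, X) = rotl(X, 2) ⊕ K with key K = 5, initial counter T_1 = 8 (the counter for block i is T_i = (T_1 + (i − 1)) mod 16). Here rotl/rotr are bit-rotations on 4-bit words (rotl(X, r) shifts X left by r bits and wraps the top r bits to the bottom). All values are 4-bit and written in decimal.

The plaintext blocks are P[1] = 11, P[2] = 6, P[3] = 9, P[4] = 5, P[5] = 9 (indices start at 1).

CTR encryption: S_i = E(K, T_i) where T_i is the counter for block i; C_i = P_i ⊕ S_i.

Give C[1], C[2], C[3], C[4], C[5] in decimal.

C[1] = 12, C[2] = 5, C[3] = 6, C[4] = 14, C[5] = 15

C[1]: T = 8, S = E(K, T) = 7; 11 ⊕ 7 = 12.
C[2]: T = 9, S = E(K, T) = 3; 6 ⊕ 3 = 5.
C[3]: T = 10, S = E(K, T) = 15; 9 ⊕ 15 = 6.
C[4]: T = 11, S = E(K, T) = 11; 5 ⊕ 11 = 14.
C[5]: T = 12, S = E(K, T) = 6; 9 ⊕ 6 = 15.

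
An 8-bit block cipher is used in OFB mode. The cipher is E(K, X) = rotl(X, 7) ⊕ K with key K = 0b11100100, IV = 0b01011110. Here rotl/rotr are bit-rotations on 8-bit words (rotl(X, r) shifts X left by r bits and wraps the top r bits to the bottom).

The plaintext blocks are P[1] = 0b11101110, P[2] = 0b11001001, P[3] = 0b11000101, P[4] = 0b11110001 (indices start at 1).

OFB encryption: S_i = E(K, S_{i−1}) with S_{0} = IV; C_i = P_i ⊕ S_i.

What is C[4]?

C[1]: S = E(K, 0b01011110) = 0b11001011; 0b11101110 ⊕ 0b11001011 = 0b00100101.
C[2]: S = E(K, 0b11001011) = 0b00000001; 0b11001001 ⊕ 0b00000001 = 0b11001000.
C[3]: S = E(K, 0b00000001) = 0b01100100; 0b11000101 ⊕ 0b01100100 = 0b10100001.
C[4]: S = E(K, 0b01100100) = 0b11010110; 0b11110001 ⊕ 0b11010110 = 0b00100111.

C[4] = 0b00100111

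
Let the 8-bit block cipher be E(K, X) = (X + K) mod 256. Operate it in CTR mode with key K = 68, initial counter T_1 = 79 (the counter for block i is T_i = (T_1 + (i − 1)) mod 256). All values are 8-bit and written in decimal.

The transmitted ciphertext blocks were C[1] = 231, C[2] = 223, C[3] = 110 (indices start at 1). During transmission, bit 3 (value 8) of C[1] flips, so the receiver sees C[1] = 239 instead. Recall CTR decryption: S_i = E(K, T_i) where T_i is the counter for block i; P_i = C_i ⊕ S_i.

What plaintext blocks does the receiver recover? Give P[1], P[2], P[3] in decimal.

P[1] = 124, P[2] = 75, P[3] = 251

Only C[1] changed, to 239. In CTR, a change in C_i flips the same bit in P_i only; the keystream is unaffected. Decrypting the received ciphertext:
P[1]: T = 79, S = E(K, T) = 147; 239 ⊕ 147 = 124.
P[2]: T = 80, S = E(K, T) = 148; 223 ⊕ 148 = 75.
P[3]: T = 81, S = E(K, T) = 149; 110 ⊕ 149 = 251.
Blocks that differ from the original plaintext: P[1].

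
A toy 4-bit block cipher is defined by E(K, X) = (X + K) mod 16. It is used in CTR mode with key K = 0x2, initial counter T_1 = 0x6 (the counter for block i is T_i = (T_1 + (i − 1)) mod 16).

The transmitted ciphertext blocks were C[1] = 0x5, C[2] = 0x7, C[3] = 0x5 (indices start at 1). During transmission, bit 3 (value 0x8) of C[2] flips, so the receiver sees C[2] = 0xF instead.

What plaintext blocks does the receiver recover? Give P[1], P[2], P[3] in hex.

P[1] = 0xD, P[2] = 0x6, P[3] = 0xF

CTR decryption: S_i = E(K, T_i) where T_i is the counter for block i; P_i = C_i ⊕ S_i.
Only C[2] changed, to 0xF. In CTR, a change in C_i flips the same bit in P_i only; the keystream is unaffected. Decrypting the received ciphertext:
P[1]: T = 0x6, S = E(K, T) = 0x8; 0x5 ⊕ 0x8 = 0xD.
P[2]: T = 0x7, S = E(K, T) = 0x9; 0xF ⊕ 0x9 = 0x6.
P[3]: T = 0x8, S = E(K, T) = 0xA; 0x5 ⊕ 0xA = 0xF.
Blocks that differ from the original plaintext: P[2].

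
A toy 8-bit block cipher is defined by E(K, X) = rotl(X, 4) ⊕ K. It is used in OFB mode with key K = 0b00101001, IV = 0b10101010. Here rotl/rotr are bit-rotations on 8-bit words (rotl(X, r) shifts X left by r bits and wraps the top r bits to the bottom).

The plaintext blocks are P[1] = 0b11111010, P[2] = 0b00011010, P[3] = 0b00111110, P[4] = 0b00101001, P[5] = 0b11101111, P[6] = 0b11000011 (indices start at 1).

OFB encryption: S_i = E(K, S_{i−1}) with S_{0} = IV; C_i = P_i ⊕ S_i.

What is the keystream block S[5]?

0b10000011

C[1]: S = E(K, 0b10101010) = 0b10000011; 0b11111010 ⊕ 0b10000011 = 0b01111001.
C[2]: S = E(K, 0b10000011) = 0b00010001; 0b00011010 ⊕ 0b00010001 = 0b00001011.
C[3]: S = E(K, 0b00010001) = 0b00111000; 0b00111110 ⊕ 0b00111000 = 0b00000110.
C[4]: S = E(K, 0b00111000) = 0b10101010; 0b00101001 ⊕ 0b10101010 = 0b10000011.
C[5]: S = E(K, 0b10101010) = 0b10000011; 0b11101111 ⊕ 0b10000011 = 0b01101100.
So S[5] = 0b10000011.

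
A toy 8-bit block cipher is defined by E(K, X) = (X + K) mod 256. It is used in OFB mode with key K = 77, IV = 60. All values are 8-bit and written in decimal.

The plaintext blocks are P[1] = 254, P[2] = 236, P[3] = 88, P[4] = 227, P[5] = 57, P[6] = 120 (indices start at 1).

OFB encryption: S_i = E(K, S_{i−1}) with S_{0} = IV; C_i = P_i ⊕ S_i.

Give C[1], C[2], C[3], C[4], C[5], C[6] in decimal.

C[1] = 119, C[2] = 58, C[3] = 123, C[4] = 147, C[5] = 132, C[6] = 114

C[1]: S = E(K, 60) = 137; 254 ⊕ 137 = 119.
C[2]: S = E(K, 137) = 214; 236 ⊕ 214 = 58.
C[3]: S = E(K, 214) = 35; 88 ⊕ 35 = 123.
C[4]: S = E(K, 35) = 112; 227 ⊕ 112 = 147.
C[5]: S = E(K, 112) = 189; 57 ⊕ 189 = 132.
C[6]: S = E(K, 189) = 10; 120 ⊕ 10 = 114.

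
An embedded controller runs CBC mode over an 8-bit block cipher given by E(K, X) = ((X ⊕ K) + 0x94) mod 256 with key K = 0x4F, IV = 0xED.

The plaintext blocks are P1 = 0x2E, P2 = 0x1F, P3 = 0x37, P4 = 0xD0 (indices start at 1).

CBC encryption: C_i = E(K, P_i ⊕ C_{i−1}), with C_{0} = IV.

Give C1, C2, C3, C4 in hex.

C1: P1 ⊕ 0xED = 0xC3; E(K, 0xC3) = 0x20.
C2: P2 ⊕ 0x20 = 0x3F; E(K, 0x3F) = 0x04.
C3: P3 ⊕ 0x04 = 0x33; E(K, 0x33) = 0x10.
C4: P4 ⊕ 0x10 = 0xC0; E(K, 0xC0) = 0x23.

C1 = 0x20, C2 = 0x04, C3 = 0x10, C4 = 0x23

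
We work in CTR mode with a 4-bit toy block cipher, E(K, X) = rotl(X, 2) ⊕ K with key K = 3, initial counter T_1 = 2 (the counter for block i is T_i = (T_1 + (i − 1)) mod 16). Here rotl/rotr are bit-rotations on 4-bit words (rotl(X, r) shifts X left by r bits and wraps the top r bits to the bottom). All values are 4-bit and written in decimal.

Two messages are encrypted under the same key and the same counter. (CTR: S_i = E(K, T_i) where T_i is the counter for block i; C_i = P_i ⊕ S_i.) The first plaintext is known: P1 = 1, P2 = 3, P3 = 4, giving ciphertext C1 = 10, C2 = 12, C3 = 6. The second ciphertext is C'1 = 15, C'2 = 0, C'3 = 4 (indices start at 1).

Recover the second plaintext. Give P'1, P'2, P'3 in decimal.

In CTR with a reused counter, both messages share the same keystream S_i, so C_i ⊕ C'_i = P_i ⊕ P'_i and thus P'_i = P_i ⊕ C_i ⊕ C'_i.
P'1: 1 ⊕ 10 ⊕ 15 = 4.
P'2: 3 ⊕ 12 ⊕ 0 = 15.
P'3: 4 ⊕ 6 ⊕ 4 = 6.

P'1 = 4, P'2 = 15, P'3 = 6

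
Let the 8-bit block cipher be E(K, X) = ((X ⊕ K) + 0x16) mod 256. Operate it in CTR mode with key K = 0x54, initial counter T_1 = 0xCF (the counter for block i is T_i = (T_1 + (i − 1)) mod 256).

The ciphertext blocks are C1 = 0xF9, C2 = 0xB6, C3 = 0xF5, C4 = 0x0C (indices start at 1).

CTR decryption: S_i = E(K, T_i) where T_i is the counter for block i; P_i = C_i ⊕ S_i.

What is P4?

P4 = 0x90

P4: T = 0xD2, S = E(K, T) = 0x9C; 0x0C ⊕ 0x9C = 0x90.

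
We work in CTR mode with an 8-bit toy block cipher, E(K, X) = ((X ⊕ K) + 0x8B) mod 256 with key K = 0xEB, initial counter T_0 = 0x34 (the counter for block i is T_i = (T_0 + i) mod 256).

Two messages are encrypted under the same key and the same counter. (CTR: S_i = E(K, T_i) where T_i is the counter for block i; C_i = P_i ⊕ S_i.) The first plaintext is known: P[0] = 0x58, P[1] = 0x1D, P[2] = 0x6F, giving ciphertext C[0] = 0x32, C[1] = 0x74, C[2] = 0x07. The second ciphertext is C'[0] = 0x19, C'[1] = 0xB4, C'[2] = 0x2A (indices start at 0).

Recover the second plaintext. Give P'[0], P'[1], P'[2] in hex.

P'[0] = 0x73, P'[1] = 0xDD, P'[2] = 0x42

In CTR with a reused counter, both messages share the same keystream S_i, so C_i ⊕ C'_i = P_i ⊕ P'_i and thus P'_i = P_i ⊕ C_i ⊕ C'_i.
P'[0]: 0x58 ⊕ 0x32 ⊕ 0x19 = 0x73.
P'[1]: 0x1D ⊕ 0x74 ⊕ 0xB4 = 0xDD.
P'[2]: 0x6F ⊕ 0x07 ⊕ 0x2A = 0x42.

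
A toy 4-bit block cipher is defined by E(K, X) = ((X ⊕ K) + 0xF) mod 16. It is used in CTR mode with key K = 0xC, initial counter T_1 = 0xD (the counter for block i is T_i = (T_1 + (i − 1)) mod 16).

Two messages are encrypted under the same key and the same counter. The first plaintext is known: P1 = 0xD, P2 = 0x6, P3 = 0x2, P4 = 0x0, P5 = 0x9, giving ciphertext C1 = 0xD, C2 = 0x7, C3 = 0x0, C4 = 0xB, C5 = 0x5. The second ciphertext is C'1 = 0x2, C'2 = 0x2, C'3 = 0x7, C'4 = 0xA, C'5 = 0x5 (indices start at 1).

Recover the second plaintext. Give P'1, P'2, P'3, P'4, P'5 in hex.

P'1 = 0x2, P'2 = 0x3, P'3 = 0x5, P'4 = 0x1, P'5 = 0x9

In CTR with a reused counter, both messages share the same keystream S_i, so C_i ⊕ C'_i = P_i ⊕ P'_i and thus P'_i = P_i ⊕ C_i ⊕ C'_i.
P'1: 0xD ⊕ 0xD ⊕ 0x2 = 0x2.
P'2: 0x6 ⊕ 0x7 ⊕ 0x2 = 0x3.
P'3: 0x2 ⊕ 0x0 ⊕ 0x7 = 0x5.
P'4: 0x0 ⊕ 0xB ⊕ 0xA = 0x1.
P'5: 0x9 ⊕ 0x5 ⊕ 0x5 = 0x9.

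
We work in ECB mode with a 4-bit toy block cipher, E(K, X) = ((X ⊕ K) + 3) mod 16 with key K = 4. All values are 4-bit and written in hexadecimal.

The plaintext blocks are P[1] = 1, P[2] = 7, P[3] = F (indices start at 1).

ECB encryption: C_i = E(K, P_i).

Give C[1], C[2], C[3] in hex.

C[1] = 8, C[2] = 6, C[3] = E

C[1]: E(K, 1) = 8.
C[2]: E(K, 7) = 6.
C[3]: E(K, F) = E.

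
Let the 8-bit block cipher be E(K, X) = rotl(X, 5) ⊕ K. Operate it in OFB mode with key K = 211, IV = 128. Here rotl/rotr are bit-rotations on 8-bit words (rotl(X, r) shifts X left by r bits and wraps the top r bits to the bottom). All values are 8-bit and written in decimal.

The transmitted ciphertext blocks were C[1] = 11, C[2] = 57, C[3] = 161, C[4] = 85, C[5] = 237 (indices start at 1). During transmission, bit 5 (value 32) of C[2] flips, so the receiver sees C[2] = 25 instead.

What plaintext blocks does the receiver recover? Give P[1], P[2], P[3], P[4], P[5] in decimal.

OFB decryption: S_i = E(K, S_{i−1}) with S_{0} = IV; P_i = C_i ⊕ S_i.
Only C[2] changed, to 25. In OFB, a change in C_i flips the same bit in P_i only; the keystream is unaffected. Decrypting the received ciphertext:
P[1]: S = E(K, 128) = 195; 11 ⊕ 195 = 200.
P[2]: S = E(K, 195) = 171; 25 ⊕ 171 = 178.
P[3]: S = E(K, 171) = 166; 161 ⊕ 166 = 7.
P[4]: S = E(K, 166) = 7; 85 ⊕ 7 = 82.
P[5]: S = E(K, 7) = 51; 237 ⊕ 51 = 222.
Blocks that differ from the original plaintext: P[2].

P[1] = 200, P[2] = 178, P[3] = 7, P[4] = 82, P[5] = 222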